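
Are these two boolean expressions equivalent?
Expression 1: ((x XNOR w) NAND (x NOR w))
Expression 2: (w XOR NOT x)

No. Counterexample: with w=0, x=0, Expression 1 = 0 but Expression 2 = 1.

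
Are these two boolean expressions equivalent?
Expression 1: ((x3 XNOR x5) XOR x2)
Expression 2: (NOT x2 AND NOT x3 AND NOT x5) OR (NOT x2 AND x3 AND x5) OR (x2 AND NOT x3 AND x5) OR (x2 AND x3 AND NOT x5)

Yes, they are equivalent — the two output columns agree on all 8 assignments:
x2 | x3 | x5 | Expression 1 | Expression 2
------------------------------------------
0 | 0 | 0 | 1 | 1
0 | 0 | 1 | 0 | 0
0 | 1 | 0 | 0 | 0
0 | 1 | 1 | 1 | 1
1 | 0 | 0 | 0 | 0
1 | 0 | 1 | 1 | 1
1 | 1 | 0 | 1 | 1
1 | 1 | 1 | 0 | 0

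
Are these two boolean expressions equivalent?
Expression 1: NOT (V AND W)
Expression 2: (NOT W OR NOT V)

Yes, they are equivalent — the two output columns agree on all 4 assignments:
W | V | Expression 1 | Expression 2
-----------------------------------
0 | 0 | 1 | 1
0 | 1 | 1 | 1
1 | 0 | 1 | 1
1 | 1 | 0 | 0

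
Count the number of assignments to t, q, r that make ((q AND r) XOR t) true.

Satisfying assignments: (0,1,1), (1,0,0), (1,0,1), (1,1,0)
Count: 4 out of 8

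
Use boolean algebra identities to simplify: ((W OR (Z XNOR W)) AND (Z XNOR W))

By absorption (E AND (E OR v) = E):
= (Z XNOR W)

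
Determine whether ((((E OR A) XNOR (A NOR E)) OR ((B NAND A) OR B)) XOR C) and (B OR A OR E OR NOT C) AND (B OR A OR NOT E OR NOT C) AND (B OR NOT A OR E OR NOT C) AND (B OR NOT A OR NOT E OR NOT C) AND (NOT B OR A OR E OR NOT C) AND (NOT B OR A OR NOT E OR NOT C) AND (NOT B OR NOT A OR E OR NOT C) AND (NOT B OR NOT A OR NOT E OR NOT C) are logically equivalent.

Yes, they are equivalent — the two output columns agree on all 16 assignments:
B | A | E | C | Expression 1 | Expression 2
-------------------------------------------
0 | 0 | 0 | 0 | 1 | 1
0 | 0 | 0 | 1 | 0 | 0
0 | 0 | 1 | 0 | 1 | 1
0 | 0 | 1 | 1 | 0 | 0
0 | 1 | 0 | 0 | 1 | 1
0 | 1 | 0 | 1 | 0 | 0
0 | 1 | 1 | 0 | 1 | 1
0 | 1 | 1 | 1 | 0 | 0
1 | 0 | 0 | 0 | 1 | 1
1 | 0 | 0 | 1 | 0 | 0
1 | 0 | 1 | 0 | 1 | 1
1 | 0 | 1 | 1 | 0 | 0
1 | 1 | 0 | 0 | 1 | 1
1 | 1 | 0 | 1 | 0 | 0
1 | 1 | 1 | 0 | 1 | 1
1 | 1 | 1 | 1 | 0 | 0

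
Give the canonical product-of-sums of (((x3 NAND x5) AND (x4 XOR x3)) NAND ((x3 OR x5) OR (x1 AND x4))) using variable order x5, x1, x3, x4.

ΠM(2, 5, 6, 9, 13) = (x5 OR x1 OR NOT x3 OR x4) AND (x5 OR NOT x1 OR x3 OR NOT x4) AND (x5 OR NOT x1 OR NOT x3 OR x4) AND (NOT x5 OR x1 OR x3 OR NOT x4) AND (NOT x5 OR NOT x1 OR x3 OR NOT x4)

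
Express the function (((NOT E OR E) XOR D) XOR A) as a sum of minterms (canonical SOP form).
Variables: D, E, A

Σm(0, 2, 5, 7) = (NOT D AND NOT E AND NOT A) OR (NOT D AND E AND NOT A) OR (D AND NOT E AND A) OR (D AND E AND A)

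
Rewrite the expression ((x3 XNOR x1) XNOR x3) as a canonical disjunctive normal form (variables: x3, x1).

(NOT x3 AND x1) OR (x3 AND x1)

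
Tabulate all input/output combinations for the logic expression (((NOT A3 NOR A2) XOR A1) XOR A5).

A2 | A1 | A3 | A5 | Output
--------------------------
0 | 0 | 0 | 0 | 0
0 | 0 | 0 | 1 | 1
0 | 0 | 1 | 0 | 1
0 | 0 | 1 | 1 | 0
0 | 1 | 0 | 0 | 1
0 | 1 | 0 | 1 | 0
0 | 1 | 1 | 0 | 0
0 | 1 | 1 | 1 | 1
1 | 0 | 0 | 0 | 0
1 | 0 | 0 | 1 | 1
1 | 0 | 1 | 0 | 0
1 | 0 | 1 | 1 | 1
1 | 1 | 0 | 0 | 1
1 | 1 | 0 | 1 | 0
1 | 1 | 1 | 0 | 1
1 | 1 | 1 | 1 | 0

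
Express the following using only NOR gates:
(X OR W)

((X NOR W) NOR (X NOR W))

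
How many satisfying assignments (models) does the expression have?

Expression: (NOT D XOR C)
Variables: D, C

Satisfying assignments: (0,0), (1,1)
Count: 2 out of 4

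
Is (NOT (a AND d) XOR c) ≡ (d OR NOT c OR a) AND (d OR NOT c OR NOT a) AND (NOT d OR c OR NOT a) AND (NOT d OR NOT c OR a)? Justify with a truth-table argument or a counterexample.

Yes, they are equivalent — the two output columns agree on all 8 assignments:
d | c | a | Expression 1 | Expression 2
---------------------------------------
0 | 0 | 0 | 1 | 1
0 | 0 | 1 | 1 | 1
0 | 1 | 0 | 0 | 0
0 | 1 | 1 | 0 | 0
1 | 0 | 0 | 1 | 1
1 | 0 | 1 | 0 | 0
1 | 1 | 0 | 0 | 0
1 | 1 | 1 | 1 | 1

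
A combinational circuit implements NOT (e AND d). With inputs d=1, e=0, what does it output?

Substituting: NOT (0 AND 1)
= 1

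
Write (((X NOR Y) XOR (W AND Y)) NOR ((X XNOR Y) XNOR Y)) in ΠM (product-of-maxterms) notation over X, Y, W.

ΠM(0, 1, 3, 4, 5, 6, 7) = (X OR Y OR W) AND (X OR Y OR NOT W) AND (X OR NOT Y OR NOT W) AND (NOT X OR Y OR W) AND (NOT X OR Y OR NOT W) AND (NOT X OR NOT Y OR W) AND (NOT X OR NOT Y OR NOT W)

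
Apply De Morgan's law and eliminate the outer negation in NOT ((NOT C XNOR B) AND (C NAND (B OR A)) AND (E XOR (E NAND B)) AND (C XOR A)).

NOT (NOT C XNOR B) OR NOT (C NAND (B OR A)) OR NOT (E XOR (E NAND B)) OR NOT (C XOR A)
De Morgan's: NOT(AND of terms) = OR of negations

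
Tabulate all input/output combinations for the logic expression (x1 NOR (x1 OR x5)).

x5 | x1 | Output
----------------
0 | 0 | 1
0 | 1 | 0
1 | 0 | 0
1 | 1 | 0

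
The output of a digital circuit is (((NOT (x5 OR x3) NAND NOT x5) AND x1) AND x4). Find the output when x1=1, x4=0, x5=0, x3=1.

Substituting: (((NOT (0 OR 1) NAND NOT 0) AND 1) AND 0)
= 0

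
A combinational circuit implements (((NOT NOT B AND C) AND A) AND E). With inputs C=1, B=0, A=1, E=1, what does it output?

Substituting: (((NOT NOT 0 AND 1) AND 1) AND 1)
= 0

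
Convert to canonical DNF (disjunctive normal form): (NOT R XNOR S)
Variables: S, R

(NOT S AND R) OR (S AND NOT R)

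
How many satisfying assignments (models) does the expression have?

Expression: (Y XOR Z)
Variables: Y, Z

Satisfying assignments: (0,1), (1,0)
Count: 2 out of 4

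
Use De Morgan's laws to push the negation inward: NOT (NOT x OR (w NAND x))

x AND NOT (w NAND x)
De Morgan's: NOT(OR of terms) = AND of negations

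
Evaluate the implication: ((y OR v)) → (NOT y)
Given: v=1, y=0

Antecedent ((y OR v)) = 1; consequent (NOT y) = 1.
1 → 1 = 1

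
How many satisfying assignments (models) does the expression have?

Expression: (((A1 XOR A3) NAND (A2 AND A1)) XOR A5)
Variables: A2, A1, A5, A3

Satisfying assignments: (0,0,0,0), (0,0,0,1), (0,1,0,0), (0,1,0,1), (1,0,0,0), (1,0,0,1), (1,1,0,1), (1,1,1,0)
Count: 8 out of 16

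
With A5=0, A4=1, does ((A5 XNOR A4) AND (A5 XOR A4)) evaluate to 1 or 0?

Substituting: ((0 XNOR 1) AND (0 XOR 1))
= 0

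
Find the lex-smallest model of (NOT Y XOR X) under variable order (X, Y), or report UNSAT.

X=0, Y=0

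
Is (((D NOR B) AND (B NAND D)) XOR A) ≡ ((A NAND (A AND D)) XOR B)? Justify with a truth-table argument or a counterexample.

No. Counterexample: with B=0, A=0, D=1, Expression 1 = 0 but Expression 2 = 1.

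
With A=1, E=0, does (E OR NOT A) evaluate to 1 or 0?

Substituting: (0 OR NOT 1)
= 0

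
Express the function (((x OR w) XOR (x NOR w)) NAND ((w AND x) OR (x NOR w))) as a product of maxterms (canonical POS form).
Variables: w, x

ΠM(0, 3) = (w OR x) AND (NOT w OR NOT x)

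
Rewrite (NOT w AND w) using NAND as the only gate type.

(((w NAND w) NAND w) NAND ((w NAND w) NAND w))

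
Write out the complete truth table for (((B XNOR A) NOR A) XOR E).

E | B | A | Output
------------------
0 | 0 | 0 | 0
0 | 0 | 1 | 0
0 | 1 | 0 | 1
0 | 1 | 1 | 0
1 | 0 | 0 | 1
1 | 0 | 1 | 1
1 | 1 | 0 | 0
1 | 1 | 1 | 1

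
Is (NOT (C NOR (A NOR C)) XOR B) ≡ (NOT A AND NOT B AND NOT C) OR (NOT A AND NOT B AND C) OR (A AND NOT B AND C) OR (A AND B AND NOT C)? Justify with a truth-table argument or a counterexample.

Yes, they are equivalent — the two output columns agree on all 8 assignments:
A | B | C | Expression 1 | Expression 2
---------------------------------------
0 | 0 | 0 | 1 | 1
0 | 0 | 1 | 1 | 1
0 | 1 | 0 | 0 | 0
0 | 1 | 1 | 0 | 0
1 | 0 | 0 | 0 | 0
1 | 0 | 1 | 1 | 1
1 | 1 | 0 | 1 | 1
1 | 1 | 1 | 0 | 0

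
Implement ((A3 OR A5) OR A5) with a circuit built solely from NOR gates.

((((A3 NOR A5) NOR (A3 NOR A5)) NOR A5) NOR (((A3 NOR A5) NOR (A3 NOR A5)) NOR A5))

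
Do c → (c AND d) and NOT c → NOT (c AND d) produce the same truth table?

No, Inverse is not equivalent to original (counterexample: d=0, c=1)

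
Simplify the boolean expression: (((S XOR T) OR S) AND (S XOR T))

By absorption (E AND (E OR v) = E):
= (S XOR T)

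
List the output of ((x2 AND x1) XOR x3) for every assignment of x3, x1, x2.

x3 | x1 | x2 | Output
---------------------
0 | 0 | 0 | 0
0 | 0 | 1 | 0
0 | 1 | 0 | 0
0 | 1 | 1 | 1
1 | 0 | 0 | 1
1 | 0 | 1 | 1
1 | 1 | 0 | 1
1 | 1 | 1 | 0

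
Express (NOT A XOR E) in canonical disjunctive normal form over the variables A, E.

(NOT A AND NOT E) OR (A AND E)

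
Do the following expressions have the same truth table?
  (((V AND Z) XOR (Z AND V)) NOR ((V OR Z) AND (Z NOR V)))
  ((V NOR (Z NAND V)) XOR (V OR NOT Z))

No. Counterexample: with Z=1, V=0, Expression 1 = 1 but Expression 2 = 0.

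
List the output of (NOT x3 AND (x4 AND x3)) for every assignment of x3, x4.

x3 | x4 | Output
----------------
0 | 0 | 0
0 | 1 | 0
1 | 0 | 0
1 | 1 | 0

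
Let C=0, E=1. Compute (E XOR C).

Substituting: (1 XOR 0)
= 1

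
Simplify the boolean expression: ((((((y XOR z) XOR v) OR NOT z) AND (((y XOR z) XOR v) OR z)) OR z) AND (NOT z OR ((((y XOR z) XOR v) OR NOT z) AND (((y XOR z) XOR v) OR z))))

By distribution ((E OR v) AND (E OR NOT v) = E) then distribution ((E OR v) AND (E OR NOT v) = E):
= ((y XOR z) XOR v)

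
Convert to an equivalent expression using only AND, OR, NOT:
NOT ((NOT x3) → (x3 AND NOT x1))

(NOT x3) AND NOT (x3 AND NOT x1)
(Negated implication: NOT(A → B) = A AND NOT B)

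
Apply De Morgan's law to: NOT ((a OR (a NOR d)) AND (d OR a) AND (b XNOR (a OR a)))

NOT (a OR (a NOR d)) OR NOT (d OR a) OR NOT (b XNOR (a OR a))
De Morgan's: NOT(AND of terms) = OR of negations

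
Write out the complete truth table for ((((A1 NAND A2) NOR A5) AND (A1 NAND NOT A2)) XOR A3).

A2 | A3 | A1 | A5 | Output
--------------------------
0 | 0 | 0 | 0 | 0
0 | 0 | 0 | 1 | 0
0 | 0 | 1 | 0 | 0
0 | 0 | 1 | 1 | 0
0 | 1 | 0 | 0 | 1
0 | 1 | 0 | 1 | 1
0 | 1 | 1 | 0 | 1
0 | 1 | 1 | 1 | 1
1 | 0 | 0 | 0 | 0
1 | 0 | 0 | 1 | 0
1 | 0 | 1 | 0 | 1
1 | 0 | 1 | 1 | 0
1 | 1 | 0 | 0 | 1
1 | 1 | 0 | 1 | 1
1 | 1 | 1 | 0 | 0
1 | 1 | 1 | 1 | 1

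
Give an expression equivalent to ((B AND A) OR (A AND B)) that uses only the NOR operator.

((((B NOR B) NOR (A NOR A)) NOR ((A NOR A) NOR (B NOR B))) NOR (((B NOR B) NOR (A NOR A)) NOR ((A NOR A) NOR (B NOR B))))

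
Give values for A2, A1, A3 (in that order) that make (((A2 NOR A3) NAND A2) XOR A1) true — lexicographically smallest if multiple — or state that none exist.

A2=0, A1=0, A3=0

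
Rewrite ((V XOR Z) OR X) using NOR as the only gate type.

((((((V NOR Z) NOR (V NOR Z)) NOR ((V NOR Z) NOR (V NOR Z))) NOR ((((V NOR V) NOR (Z NOR Z)) NOR ((V NOR V) NOR (Z NOR Z))) NOR (((V NOR V) NOR (Z NOR Z)) NOR ((V NOR V) NOR (Z NOR Z))))) NOR X) NOR (((((V NOR Z) NOR (V NOR Z)) NOR ((V NOR Z) NOR (V NOR Z))) NOR ((((V NOR V) NOR (Z NOR Z)) NOR ((V NOR V) NOR (Z NOR Z))) NOR (((V NOR V) NOR (Z NOR Z)) NOR ((V NOR V) NOR (Z NOR Z))))) NOR X))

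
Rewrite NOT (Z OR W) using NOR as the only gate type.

(((Z NOR W) NOR (Z NOR W)) NOR ((Z NOR W) NOR (Z NOR W)))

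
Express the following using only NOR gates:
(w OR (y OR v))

((w NOR ((y NOR v) NOR (y NOR v))) NOR (w NOR ((y NOR v) NOR (y NOR v))))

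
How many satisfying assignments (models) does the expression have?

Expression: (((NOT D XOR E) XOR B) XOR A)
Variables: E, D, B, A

Satisfying assignments: (0,0,0,0), (0,0,1,1), (0,1,0,1), (0,1,1,0), (1,0,0,1), (1,0,1,0), (1,1,0,0), (1,1,1,1)
Count: 8 out of 16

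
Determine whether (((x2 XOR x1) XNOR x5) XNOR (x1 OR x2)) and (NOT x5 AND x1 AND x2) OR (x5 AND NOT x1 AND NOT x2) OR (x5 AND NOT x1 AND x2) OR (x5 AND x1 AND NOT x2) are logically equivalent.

Yes, they are equivalent — the two output columns agree on all 8 assignments:
x5 | x1 | x2 | Expression 1 | Expression 2
------------------------------------------
0 | 0 | 0 | 0 | 0
0 | 0 | 1 | 0 | 0
0 | 1 | 0 | 0 | 0
0 | 1 | 1 | 1 | 1
1 | 0 | 0 | 1 | 1
1 | 0 | 1 | 1 | 1
1 | 1 | 0 | 1 | 1
1 | 1 | 1 | 0 | 0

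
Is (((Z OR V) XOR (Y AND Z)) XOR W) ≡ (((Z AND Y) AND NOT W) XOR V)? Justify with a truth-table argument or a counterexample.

No. Counterexample: with Y=0, W=0, Z=1, V=0, Expression 1 = 1 but Expression 2 = 0.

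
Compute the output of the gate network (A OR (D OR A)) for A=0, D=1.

Substituting: (0 OR (1 OR 0))
= 1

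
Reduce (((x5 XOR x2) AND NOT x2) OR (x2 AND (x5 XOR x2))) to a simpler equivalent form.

By distribution ((E AND v) OR (E AND NOT v) = E):
= (x5 XOR x2)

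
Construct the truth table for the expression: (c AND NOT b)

b | c | Output
--------------
0 | 0 | 0
0 | 1 | 1
1 | 0 | 0
1 | 1 | 0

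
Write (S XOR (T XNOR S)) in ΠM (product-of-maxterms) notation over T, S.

ΠM(2, 3) = (NOT T OR S) AND (NOT T OR NOT S)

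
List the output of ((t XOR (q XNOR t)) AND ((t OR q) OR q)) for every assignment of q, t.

q | t | Output
--------------
0 | 0 | 0
0 | 1 | 1
1 | 0 | 0
1 | 1 | 0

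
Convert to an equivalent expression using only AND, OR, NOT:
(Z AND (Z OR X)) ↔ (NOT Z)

((Z AND (Z OR X)) AND (NOT Z)) OR (NOT (Z AND (Z OR X)) AND Z)
(Biconditional = both true or both false)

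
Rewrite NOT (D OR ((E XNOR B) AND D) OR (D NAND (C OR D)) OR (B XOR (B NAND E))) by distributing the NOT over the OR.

NOT D AND NOT ((E XNOR B) AND D) AND NOT (D NAND (C OR D)) AND NOT (B XOR (B NAND E))
De Morgan's: NOT(OR of terms) = AND of negations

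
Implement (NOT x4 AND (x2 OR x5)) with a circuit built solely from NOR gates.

(((x4 NOR x4) NOR (x4 NOR x4)) NOR (((x2 NOR x5) NOR (x2 NOR x5)) NOR ((x2 NOR x5) NOR (x2 NOR x5))))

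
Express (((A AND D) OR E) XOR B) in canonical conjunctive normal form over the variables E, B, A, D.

(E OR B OR A OR D) AND (E OR B OR A OR NOT D) AND (E OR B OR NOT A OR D) AND (E OR NOT B OR NOT A OR NOT D) AND (NOT E OR NOT B OR A OR D) AND (NOT E OR NOT B OR A OR NOT D) AND (NOT E OR NOT B OR NOT A OR D) AND (NOT E OR NOT B OR NOT A OR NOT D)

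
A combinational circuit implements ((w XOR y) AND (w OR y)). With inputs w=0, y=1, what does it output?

Substituting: ((0 XOR 1) AND (0 OR 1))
= 1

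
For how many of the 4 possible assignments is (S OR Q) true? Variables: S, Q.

Satisfying assignments: (0,1), (1,0), (1,1)
Count: 3 out of 4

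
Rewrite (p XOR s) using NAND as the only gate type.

((p NAND (p NAND s)) NAND (s NAND (p NAND s)))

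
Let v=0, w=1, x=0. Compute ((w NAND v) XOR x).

Substituting: ((1 NAND 0) XOR 0)
= 1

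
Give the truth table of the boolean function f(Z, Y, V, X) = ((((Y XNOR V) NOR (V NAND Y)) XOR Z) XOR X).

Z | Y | V | X | Output
----------------------
0 | 0 | 0 | 0 | 0
0 | 0 | 0 | 1 | 1
0 | 0 | 1 | 0 | 0
0 | 0 | 1 | 1 | 1
0 | 1 | 0 | 0 | 0
0 | 1 | 0 | 1 | 1
0 | 1 | 1 | 0 | 0
0 | 1 | 1 | 1 | 1
1 | 0 | 0 | 0 | 1
1 | 0 | 0 | 1 | 0
1 | 0 | 1 | 0 | 1
1 | 0 | 1 | 1 | 0
1 | 1 | 0 | 0 | 1
1 | 1 | 0 | 1 | 0
1 | 1 | 1 | 0 | 1
1 | 1 | 1 | 1 | 0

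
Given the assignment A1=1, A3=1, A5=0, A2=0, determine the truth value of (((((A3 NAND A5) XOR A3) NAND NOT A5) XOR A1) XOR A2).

Substituting: (((((1 NAND 0) XOR 1) NAND NOT 0) XOR 1) XOR 0)
= 0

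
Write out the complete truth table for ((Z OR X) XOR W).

W | Z | X | Output
------------------
0 | 0 | 0 | 0
0 | 0 | 1 | 1
0 | 1 | 0 | 1
0 | 1 | 1 | 1
1 | 0 | 0 | 1
1 | 0 | 1 | 0
1 | 1 | 0 | 0
1 | 1 | 1 | 0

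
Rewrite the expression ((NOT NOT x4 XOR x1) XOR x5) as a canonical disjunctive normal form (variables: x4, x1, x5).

(NOT x4 AND NOT x1 AND x5) OR (NOT x4 AND x1 AND NOT x5) OR (x4 AND NOT x1 AND NOT x5) OR (x4 AND x1 AND x5)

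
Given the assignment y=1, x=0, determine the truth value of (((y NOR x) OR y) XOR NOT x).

Substituting: (((1 NOR 0) OR 1) XOR NOT 0)
= 0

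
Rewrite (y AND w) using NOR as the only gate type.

((y NOR y) NOR (w NOR w))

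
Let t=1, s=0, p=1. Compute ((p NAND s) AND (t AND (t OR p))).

Substituting: ((1 NAND 0) AND (1 AND (1 OR 1)))
= 1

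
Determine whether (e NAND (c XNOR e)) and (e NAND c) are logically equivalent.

Yes, they are equivalent — the two output columns agree on all 4 assignments:
c | e | Expression 1 | Expression 2
-----------------------------------
0 | 0 | 1 | 1
0 | 1 | 1 | 1
1 | 0 | 1 | 1
1 | 1 | 0 | 0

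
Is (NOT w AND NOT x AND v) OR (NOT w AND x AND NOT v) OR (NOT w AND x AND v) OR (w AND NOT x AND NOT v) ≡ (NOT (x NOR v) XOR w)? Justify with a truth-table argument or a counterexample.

Yes, they are equivalent — the two output columns agree on all 8 assignments:
w | x | v | Expression 1 | Expression 2
---------------------------------------
0 | 0 | 0 | 0 | 0
0 | 0 | 1 | 1 | 1
0 | 1 | 0 | 1 | 1
0 | 1 | 1 | 1 | 1
1 | 0 | 0 | 1 | 1
1 | 0 | 1 | 0 | 0
1 | 1 | 0 | 0 | 0
1 | 1 | 1 | 0 | 0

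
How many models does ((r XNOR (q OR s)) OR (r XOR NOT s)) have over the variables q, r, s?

Satisfying assignments: (0,0,0), (0,1,1), (1,0,0), (1,1,0), (1,1,1)
Count: 5 out of 8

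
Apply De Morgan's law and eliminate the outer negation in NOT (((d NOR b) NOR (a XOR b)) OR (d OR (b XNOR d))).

NOT ((d NOR b) NOR (a XOR b)) AND NOT (d OR (b XNOR d))
De Morgan's: NOT(OR of terms) = AND of negations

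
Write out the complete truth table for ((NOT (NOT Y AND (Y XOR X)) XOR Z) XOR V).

X | Y | Z | V | Output
----------------------
0 | 0 | 0 | 0 | 1
0 | 0 | 0 | 1 | 0
0 | 0 | 1 | 0 | 0
0 | 0 | 1 | 1 | 1
0 | 1 | 0 | 0 | 1
0 | 1 | 0 | 1 | 0
0 | 1 | 1 | 0 | 0
0 | 1 | 1 | 1 | 1
1 | 0 | 0 | 0 | 0
1 | 0 | 0 | 1 | 1
1 | 0 | 1 | 0 | 1
1 | 0 | 1 | 1 | 0
1 | 1 | 0 | 0 | 1
1 | 1 | 0 | 1 | 0
1 | 1 | 1 | 0 | 0
1 | 1 | 1 | 1 | 1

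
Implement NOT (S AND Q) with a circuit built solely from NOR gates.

(((S NOR S) NOR (Q NOR Q)) NOR ((S NOR S) NOR (Q NOR Q)))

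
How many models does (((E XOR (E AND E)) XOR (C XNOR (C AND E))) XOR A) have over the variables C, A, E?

Satisfying assignments: (0,0,0), (0,0,1), (1,0,1), (1,1,0)
Count: 4 out of 8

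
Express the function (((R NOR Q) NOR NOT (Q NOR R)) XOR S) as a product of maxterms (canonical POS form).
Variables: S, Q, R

ΠM(0, 1, 2, 3) = (S OR Q OR R) AND (S OR Q OR NOT R) AND (S OR NOT Q OR R) AND (S OR NOT Q OR NOT R)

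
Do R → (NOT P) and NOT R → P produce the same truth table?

No, Inverse is not equivalent to original (counterexample: R=0, P=0)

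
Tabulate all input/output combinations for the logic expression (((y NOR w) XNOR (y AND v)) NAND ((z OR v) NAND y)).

z | v | w | y | Output
----------------------
0 | 0 | 0 | 0 | 1
0 | 0 | 0 | 1 | 0
0 | 0 | 1 | 0 | 0
0 | 0 | 1 | 1 | 0
0 | 1 | 0 | 0 | 1
0 | 1 | 0 | 1 | 1
0 | 1 | 1 | 0 | 0
0 | 1 | 1 | 1 | 1
1 | 0 | 0 | 0 | 1
1 | 0 | 0 | 1 | 1
1 | 0 | 1 | 0 | 0
1 | 0 | 1 | 1 | 1
1 | 1 | 0 | 0 | 1
1 | 1 | 0 | 1 | 1
1 | 1 | 1 | 0 | 0
1 | 1 | 1 | 1 | 1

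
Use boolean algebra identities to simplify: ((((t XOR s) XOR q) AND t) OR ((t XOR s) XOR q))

By absorption (E OR (E AND v) = E):
= ((t XOR s) XOR q)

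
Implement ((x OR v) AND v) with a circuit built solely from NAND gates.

((((x NAND x) NAND (v NAND v)) NAND v) NAND (((x NAND x) NAND (v NAND v)) NAND v))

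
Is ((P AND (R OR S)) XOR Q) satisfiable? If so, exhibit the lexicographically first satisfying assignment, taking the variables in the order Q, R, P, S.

Q=0, R=0, P=1, S=1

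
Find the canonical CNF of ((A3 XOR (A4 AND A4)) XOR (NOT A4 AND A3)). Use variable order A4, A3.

(A4 OR A3) AND (A4 OR NOT A3) AND (NOT A4 OR NOT A3)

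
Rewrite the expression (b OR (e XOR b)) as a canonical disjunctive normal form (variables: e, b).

(NOT e AND b) OR (e AND NOT b) OR (e AND b)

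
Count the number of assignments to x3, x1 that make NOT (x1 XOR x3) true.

Satisfying assignments: (0,0), (1,1)
Count: 2 out of 4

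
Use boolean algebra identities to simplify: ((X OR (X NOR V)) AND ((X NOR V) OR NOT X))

By distribution ((E OR v) AND (E OR NOT v) = E):
= (X NOR V)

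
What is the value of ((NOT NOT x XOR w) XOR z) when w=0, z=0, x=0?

Substituting: ((NOT NOT 0 XOR 0) XOR 0)
= 0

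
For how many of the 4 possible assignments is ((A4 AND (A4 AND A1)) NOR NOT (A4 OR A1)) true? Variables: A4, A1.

Satisfying assignments: (0,1), (1,0)
Count: 2 out of 4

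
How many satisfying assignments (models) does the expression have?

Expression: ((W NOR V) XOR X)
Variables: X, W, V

Satisfying assignments: (0,0,0), (1,0,1), (1,1,0), (1,1,1)
Count: 4 out of 8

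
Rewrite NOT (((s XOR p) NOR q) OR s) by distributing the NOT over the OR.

NOT ((s XOR p) NOR q) AND NOT s
De Morgan's: NOT(OR of terms) = AND of negations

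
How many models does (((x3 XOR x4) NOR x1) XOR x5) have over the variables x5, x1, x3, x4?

Satisfying assignments: (0,0,0,0), (0,0,1,1), (1,0,0,1), (1,0,1,0), (1,1,0,0), (1,1,0,1), (1,1,1,0), (1,1,1,1)
Count: 8 out of 16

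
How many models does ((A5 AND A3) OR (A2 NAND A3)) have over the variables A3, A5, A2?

Satisfying assignments: (0,0,0), (0,0,1), (0,1,0), (0,1,1), (1,0,0), (1,1,0), (1,1,1)
Count: 7 out of 8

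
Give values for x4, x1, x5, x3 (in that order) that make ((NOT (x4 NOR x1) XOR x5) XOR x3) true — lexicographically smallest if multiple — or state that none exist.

x4=0, x1=0, x5=0, x3=1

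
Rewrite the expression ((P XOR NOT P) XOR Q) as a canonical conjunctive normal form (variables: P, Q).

(P OR NOT Q) AND (NOT P OR NOT Q)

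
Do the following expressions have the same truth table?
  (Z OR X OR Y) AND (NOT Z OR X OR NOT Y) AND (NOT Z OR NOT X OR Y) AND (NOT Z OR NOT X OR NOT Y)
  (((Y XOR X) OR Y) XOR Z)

Yes, they are equivalent — the two output columns agree on all 8 assignments:
Z | X | Y | Expression 1 | Expression 2
---------------------------------------
0 | 0 | 0 | 0 | 0
0 | 0 | 1 | 1 | 1
0 | 1 | 0 | 1 | 1
0 | 1 | 1 | 1 | 1
1 | 0 | 0 | 1 | 1
1 | 0 | 1 | 0 | 0
1 | 1 | 0 | 0 | 0
1 | 1 | 1 | 0 | 0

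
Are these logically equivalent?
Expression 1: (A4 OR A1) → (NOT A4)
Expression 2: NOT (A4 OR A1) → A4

No, Inverse is not equivalent to original (counterexample: A4=0, A1=0)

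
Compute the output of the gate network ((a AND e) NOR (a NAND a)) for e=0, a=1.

Substituting: ((1 AND 0) NOR (1 NAND 1))
= 1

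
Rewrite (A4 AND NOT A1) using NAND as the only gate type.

((A4 NAND (A1 NAND A1)) NAND (A4 NAND (A1 NAND A1)))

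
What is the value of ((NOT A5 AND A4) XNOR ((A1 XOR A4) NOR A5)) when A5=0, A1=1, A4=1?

Substituting: ((NOT 0 AND 1) XNOR ((1 XOR 1) NOR 0))
= 1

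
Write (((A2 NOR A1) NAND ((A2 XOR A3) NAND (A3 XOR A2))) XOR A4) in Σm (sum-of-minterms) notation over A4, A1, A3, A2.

Σm(1, 2, 3, 4, 5, 6, 7, 8) = (NOT A4 AND NOT A1 AND NOT A3 AND A2) OR (NOT A4 AND NOT A1 AND A3 AND NOT A2) OR (NOT A4 AND NOT A1 AND A3 AND A2) OR (NOT A4 AND A1 AND NOT A3 AND NOT A2) OR (NOT A4 AND A1 AND NOT A3 AND A2) OR (NOT A4 AND A1 AND A3 AND NOT A2) OR (NOT A4 AND A1 AND A3 AND A2) OR (A4 AND NOT A1 AND NOT A3 AND NOT A2)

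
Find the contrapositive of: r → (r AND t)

Contrapositive: NOT (r AND t) → NOT r
Note: A statement and its contrapositive are logically equivalent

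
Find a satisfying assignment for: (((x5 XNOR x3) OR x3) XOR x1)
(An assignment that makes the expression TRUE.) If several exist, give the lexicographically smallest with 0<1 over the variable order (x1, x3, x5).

x1=0, x3=0, x5=0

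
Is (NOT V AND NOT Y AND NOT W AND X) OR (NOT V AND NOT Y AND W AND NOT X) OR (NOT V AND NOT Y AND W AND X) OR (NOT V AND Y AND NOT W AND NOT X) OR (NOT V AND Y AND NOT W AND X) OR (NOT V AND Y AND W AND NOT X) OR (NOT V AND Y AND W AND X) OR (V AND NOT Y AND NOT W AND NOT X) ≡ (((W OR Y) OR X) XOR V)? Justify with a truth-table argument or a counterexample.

Yes, they are equivalent — the two output columns agree on all 16 assignments:
V | Y | W | X | Expression 1 | Expression 2
-------------------------------------------
0 | 0 | 0 | 0 | 0 | 0
0 | 0 | 0 | 1 | 1 | 1
0 | 0 | 1 | 0 | 1 | 1
0 | 0 | 1 | 1 | 1 | 1
0 | 1 | 0 | 0 | 1 | 1
0 | 1 | 0 | 1 | 1 | 1
0 | 1 | 1 | 0 | 1 | 1
0 | 1 | 1 | 1 | 1 | 1
1 | 0 | 0 | 0 | 1 | 1
1 | 0 | 0 | 1 | 0 | 0
1 | 0 | 1 | 0 | 0 | 0
1 | 0 | 1 | 1 | 0 | 0
1 | 1 | 0 | 0 | 0 | 0
1 | 1 | 0 | 1 | 0 | 0
1 | 1 | 1 | 0 | 0 | 0
1 | 1 | 1 | 1 | 0 | 0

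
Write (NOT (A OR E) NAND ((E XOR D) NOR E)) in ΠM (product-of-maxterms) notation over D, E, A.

ΠM(0) = (D OR E OR A)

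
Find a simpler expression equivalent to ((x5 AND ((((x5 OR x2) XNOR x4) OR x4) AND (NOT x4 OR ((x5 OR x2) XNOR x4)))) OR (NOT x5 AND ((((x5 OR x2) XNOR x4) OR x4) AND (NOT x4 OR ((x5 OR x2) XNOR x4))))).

By distribution ((E AND v) OR (E AND NOT v) = E) then distribution ((E OR v) AND (E OR NOT v) = E):
= ((x5 OR x2) XNOR x4)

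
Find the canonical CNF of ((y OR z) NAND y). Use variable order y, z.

(NOT y OR z) AND (NOT y OR NOT z)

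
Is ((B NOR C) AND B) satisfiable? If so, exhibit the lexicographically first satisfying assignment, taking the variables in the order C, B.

UNSATISFIABLE - no assignment makes this expression true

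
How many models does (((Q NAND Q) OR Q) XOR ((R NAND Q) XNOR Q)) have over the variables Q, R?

Satisfying assignments: (0,0), (0,1), (1,1)
Count: 3 out of 4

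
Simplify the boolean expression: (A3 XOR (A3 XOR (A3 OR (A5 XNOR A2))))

By XOR self-cancellation ((E XOR v) XOR v = E):
= (A3 OR (A5 XNOR A2))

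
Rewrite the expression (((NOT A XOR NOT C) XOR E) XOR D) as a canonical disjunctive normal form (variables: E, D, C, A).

(NOT E AND NOT D AND NOT C AND A) OR (NOT E AND NOT D AND C AND NOT A) OR (NOT E AND D AND NOT C AND NOT A) OR (NOT E AND D AND C AND A) OR (E AND NOT D AND NOT C AND NOT A) OR (E AND NOT D AND C AND A) OR (E AND D AND NOT C AND A) OR (E AND D AND C AND NOT A)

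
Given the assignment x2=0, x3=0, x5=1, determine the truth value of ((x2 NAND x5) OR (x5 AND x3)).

Substituting: ((0 NAND 1) OR (1 AND 0))
= 1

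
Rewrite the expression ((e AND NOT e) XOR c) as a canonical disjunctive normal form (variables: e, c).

(NOT e AND c) OR (e AND c)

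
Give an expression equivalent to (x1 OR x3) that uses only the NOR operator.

((x1 NOR x3) NOR (x1 NOR x3))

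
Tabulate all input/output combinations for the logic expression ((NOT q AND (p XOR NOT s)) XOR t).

s | q | t | p | Output
----------------------
0 | 0 | 0 | 0 | 1
0 | 0 | 0 | 1 | 0
0 | 0 | 1 | 0 | 0
0 | 0 | 1 | 1 | 1
0 | 1 | 0 | 0 | 0
0 | 1 | 0 | 1 | 0
0 | 1 | 1 | 0 | 1
0 | 1 | 1 | 1 | 1
1 | 0 | 0 | 0 | 0
1 | 0 | 0 | 1 | 1
1 | 0 | 1 | 0 | 1
1 | 0 | 1 | 1 | 0
1 | 1 | 0 | 0 | 0
1 | 1 | 0 | 1 | 0
1 | 1 | 1 | 0 | 1
1 | 1 | 1 | 1 | 1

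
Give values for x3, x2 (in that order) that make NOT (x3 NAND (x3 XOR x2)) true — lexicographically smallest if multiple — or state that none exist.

x3=1, x2=0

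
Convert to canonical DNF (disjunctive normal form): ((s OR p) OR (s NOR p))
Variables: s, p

(NOT s AND NOT p) OR (NOT s AND p) OR (s AND NOT p) OR (s AND p)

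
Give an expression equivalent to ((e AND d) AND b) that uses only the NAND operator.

((((e NAND d) NAND (e NAND d)) NAND b) NAND (((e NAND d) NAND (e NAND d)) NAND b))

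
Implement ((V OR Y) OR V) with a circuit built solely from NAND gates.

((((V NAND V) NAND (Y NAND Y)) NAND ((V NAND V) NAND (Y NAND Y))) NAND (V NAND V))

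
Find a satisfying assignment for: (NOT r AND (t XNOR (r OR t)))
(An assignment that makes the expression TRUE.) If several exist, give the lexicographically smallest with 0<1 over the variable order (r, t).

r=0, t=0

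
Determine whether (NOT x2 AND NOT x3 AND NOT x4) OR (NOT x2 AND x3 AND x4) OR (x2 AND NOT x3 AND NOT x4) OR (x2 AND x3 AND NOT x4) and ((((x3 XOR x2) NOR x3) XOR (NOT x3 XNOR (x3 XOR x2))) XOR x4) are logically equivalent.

Yes, they are equivalent — the two output columns agree on all 8 assignments:
x2 | x3 | x4 | Expression 1 | Expression 2
------------------------------------------
0 | 0 | 0 | 1 | 1
0 | 0 | 1 | 0 | 0
0 | 1 | 0 | 0 | 0
0 | 1 | 1 | 1 | 1
1 | 0 | 0 | 1 | 1
1 | 0 | 1 | 0 | 0
1 | 1 | 0 | 1 | 1
1 | 1 | 1 | 0 | 0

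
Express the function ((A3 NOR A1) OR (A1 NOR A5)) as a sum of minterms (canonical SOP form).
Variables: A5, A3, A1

Σm(0, 2, 4) = (NOT A5 AND NOT A3 AND NOT A1) OR (NOT A5 AND A3 AND NOT A1) OR (A5 AND NOT A3 AND NOT A1)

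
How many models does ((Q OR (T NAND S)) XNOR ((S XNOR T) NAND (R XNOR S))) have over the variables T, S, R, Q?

Satisfying assignments: (0,0,1,0), (0,0,1,1), (0,1,0,0), (0,1,0,1), (0,1,1,0), (0,1,1,1), (1,0,0,0), (1,0,0,1), (1,0,1,0), (1,0,1,1), (1,1,0,1), (1,1,1,0)
Count: 12 out of 16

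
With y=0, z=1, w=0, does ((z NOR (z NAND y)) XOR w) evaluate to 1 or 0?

Substituting: ((1 NOR (1 NAND 0)) XOR 0)
= 0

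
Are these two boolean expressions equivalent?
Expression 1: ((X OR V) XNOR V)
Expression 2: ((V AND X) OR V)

No. Counterexample: with V=0, X=0, Expression 1 = 1 but Expression 2 = 0.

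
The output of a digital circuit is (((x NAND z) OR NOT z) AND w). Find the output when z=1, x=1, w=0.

Substituting: (((1 NAND 1) OR NOT 1) AND 0)
= 0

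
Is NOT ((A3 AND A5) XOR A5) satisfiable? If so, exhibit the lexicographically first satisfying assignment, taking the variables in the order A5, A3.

A5=0, A3=0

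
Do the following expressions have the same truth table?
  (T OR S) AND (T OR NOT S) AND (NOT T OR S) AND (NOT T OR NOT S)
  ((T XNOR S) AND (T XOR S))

Yes, they are equivalent — the two output columns agree on all 4 assignments:
T | S | Expression 1 | Expression 2
-----------------------------------
0 | 0 | 0 | 0
0 | 1 | 0 | 0
1 | 0 | 0 | 0
1 | 1 | 0 | 0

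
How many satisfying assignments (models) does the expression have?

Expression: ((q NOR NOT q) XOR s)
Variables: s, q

Satisfying assignments: (1,0), (1,1)
Count: 2 out of 4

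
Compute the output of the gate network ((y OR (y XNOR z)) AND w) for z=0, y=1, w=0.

Substituting: ((1 OR (1 XNOR 0)) AND 0)
= 0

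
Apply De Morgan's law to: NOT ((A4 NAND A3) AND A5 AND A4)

NOT (A4 NAND A3) OR NOT A5 OR NOT A4
De Morgan's: NOT(AND of terms) = OR of negations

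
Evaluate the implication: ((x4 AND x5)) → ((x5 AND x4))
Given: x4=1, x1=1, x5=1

Antecedent ((x4 AND x5)) = 1; consequent ((x5 AND x4)) = 1.
1 → 1 = 1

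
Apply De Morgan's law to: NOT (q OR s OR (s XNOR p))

NOT q AND NOT s AND NOT (s XNOR p)
De Morgan's: NOT(OR of terms) = AND of negations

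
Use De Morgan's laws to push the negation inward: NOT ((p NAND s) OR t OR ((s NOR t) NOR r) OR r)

NOT (p NAND s) AND NOT t AND NOT ((s NOR t) NOR r) AND NOT r
De Morgan's: NOT(OR of terms) = AND of negations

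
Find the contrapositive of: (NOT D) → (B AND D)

Contrapositive: NOT (B AND D) → D
Note: A statement and its contrapositive are logically equivalent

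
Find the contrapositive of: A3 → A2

Contrapositive: NOT A2 → NOT A3
Note: A statement and its contrapositive are logically equivalent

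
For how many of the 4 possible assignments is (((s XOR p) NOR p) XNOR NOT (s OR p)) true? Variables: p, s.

Satisfying assignments: (0,0), (0,1), (1,0), (1,1)
Count: 4 out of 4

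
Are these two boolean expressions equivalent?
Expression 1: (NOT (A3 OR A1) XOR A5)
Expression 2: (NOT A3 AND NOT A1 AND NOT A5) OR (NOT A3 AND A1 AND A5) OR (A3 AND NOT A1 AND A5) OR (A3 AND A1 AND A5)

Yes, they are equivalent — the two output columns agree on all 8 assignments:
A3 | A1 | A5 | Expression 1 | Expression 2
------------------------------------------
0 | 0 | 0 | 1 | 1
0 | 0 | 1 | 0 | 0
0 | 1 | 0 | 0 | 0
0 | 1 | 1 | 1 | 1
1 | 0 | 0 | 0 | 0
1 | 0 | 1 | 1 | 1
1 | 1 | 0 | 0 | 0
1 | 1 | 1 | 1 | 1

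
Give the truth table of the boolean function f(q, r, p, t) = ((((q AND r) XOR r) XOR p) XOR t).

q | r | p | t | Output
----------------------
0 | 0 | 0 | 0 | 0
0 | 0 | 0 | 1 | 1
0 | 0 | 1 | 0 | 1
0 | 0 | 1 | 1 | 0
0 | 1 | 0 | 0 | 1
0 | 1 | 0 | 1 | 0
0 | 1 | 1 | 0 | 0
0 | 1 | 1 | 1 | 1
1 | 0 | 0 | 0 | 0
1 | 0 | 0 | 1 | 1
1 | 0 | 1 | 0 | 1
1 | 0 | 1 | 1 | 0
1 | 1 | 0 | 0 | 0
1 | 1 | 0 | 1 | 1
1 | 1 | 1 | 0 | 1
1 | 1 | 1 | 1 | 0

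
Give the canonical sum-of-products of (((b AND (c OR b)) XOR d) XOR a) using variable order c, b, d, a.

Σm(1, 2, 4, 7, 9, 10, 12, 15) = (NOT c AND NOT b AND NOT d AND a) OR (NOT c AND NOT b AND d AND NOT a) OR (NOT c AND b AND NOT d AND NOT a) OR (NOT c AND b AND d AND a) OR (c AND NOT b AND NOT d AND a) OR (c AND NOT b AND d AND NOT a) OR (c AND b AND NOT d AND NOT a) OR (c AND b AND d AND a)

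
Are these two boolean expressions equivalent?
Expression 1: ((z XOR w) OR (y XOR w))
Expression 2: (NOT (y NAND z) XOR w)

No. Counterexample: with w=0, z=0, y=1, Expression 1 = 1 but Expression 2 = 0.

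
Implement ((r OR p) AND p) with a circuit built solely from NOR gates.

((((r NOR p) NOR (r NOR p)) NOR ((r NOR p) NOR (r NOR p))) NOR (p NOR p))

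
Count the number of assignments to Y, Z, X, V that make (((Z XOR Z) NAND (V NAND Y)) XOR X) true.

Satisfying assignments: (0,0,0,0), (0,0,0,1), (0,1,0,0), (0,1,0,1), (1,0,0,0), (1,0,0,1), (1,1,0,0), (1,1,0,1)
Count: 8 out of 16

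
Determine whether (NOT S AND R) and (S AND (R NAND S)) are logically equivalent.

No. Counterexample: with S=0, R=1, Expression 1 = 1 but Expression 2 = 0.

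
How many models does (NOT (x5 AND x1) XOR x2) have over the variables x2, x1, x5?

Satisfying assignments: (0,0,0), (0,0,1), (0,1,0), (1,1,1)
Count: 4 out of 8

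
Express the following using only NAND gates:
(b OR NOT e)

((b NAND b) NAND ((e NAND e) NAND (e NAND e)))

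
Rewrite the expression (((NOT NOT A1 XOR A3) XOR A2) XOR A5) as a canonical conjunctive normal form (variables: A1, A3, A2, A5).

(A1 OR A3 OR A2 OR A5) AND (A1 OR A3 OR NOT A2 OR NOT A5) AND (A1 OR NOT A3 OR A2 OR NOT A5) AND (A1 OR NOT A3 OR NOT A2 OR A5) AND (NOT A1 OR A3 OR A2 OR NOT A5) AND (NOT A1 OR A3 OR NOT A2 OR A5) AND (NOT A1 OR NOT A3 OR A2 OR A5) AND (NOT A1 OR NOT A3 OR NOT A2 OR NOT A5)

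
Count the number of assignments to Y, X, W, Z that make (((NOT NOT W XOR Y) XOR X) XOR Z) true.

Satisfying assignments: (0,0,0,1), (0,0,1,0), (0,1,0,0), (0,1,1,1), (1,0,0,0), (1,0,1,1), (1,1,0,1), (1,1,1,0)
Count: 8 out of 16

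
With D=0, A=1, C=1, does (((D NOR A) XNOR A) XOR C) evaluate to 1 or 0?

Substituting: (((0 NOR 1) XNOR 1) XOR 1)
= 1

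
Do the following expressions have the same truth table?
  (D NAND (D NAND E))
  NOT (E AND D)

No. Counterexample: with E=0, D=1, Expression 1 = 0 but Expression 2 = 1.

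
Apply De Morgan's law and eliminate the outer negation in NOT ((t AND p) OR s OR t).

NOT (t AND p) AND NOT s AND NOT t
De Morgan's: NOT(OR of terms) = AND of negations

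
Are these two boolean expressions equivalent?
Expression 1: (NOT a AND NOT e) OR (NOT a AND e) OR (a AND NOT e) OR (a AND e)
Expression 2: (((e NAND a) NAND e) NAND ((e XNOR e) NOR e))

Yes, they are equivalent — the two output columns agree on all 4 assignments:
a | e | Expression 1 | Expression 2
-----------------------------------
0 | 0 | 1 | 1
0 | 1 | 1 | 1
1 | 0 | 1 | 1
1 | 1 | 1 | 1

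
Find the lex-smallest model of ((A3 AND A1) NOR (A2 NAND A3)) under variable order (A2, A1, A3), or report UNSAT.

A2=1, A1=0, A3=1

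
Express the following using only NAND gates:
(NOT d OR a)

(((d NAND d) NAND (d NAND d)) NAND (a NAND a))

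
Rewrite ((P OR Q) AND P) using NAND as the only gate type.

((((P NAND P) NAND (Q NAND Q)) NAND P) NAND (((P NAND P) NAND (Q NAND Q)) NAND P))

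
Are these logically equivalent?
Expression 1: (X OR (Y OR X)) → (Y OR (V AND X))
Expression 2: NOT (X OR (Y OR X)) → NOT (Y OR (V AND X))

No, Inverse is not equivalent to original (counterexample: X=1, Y=0, V=0)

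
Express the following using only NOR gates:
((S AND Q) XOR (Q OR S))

((((((S NOR S) NOR (Q NOR Q)) NOR ((Q NOR S) NOR (Q NOR S))) NOR (((S NOR S) NOR (Q NOR Q)) NOR ((Q NOR S) NOR (Q NOR S)))) NOR ((((S NOR S) NOR (Q NOR Q)) NOR ((Q NOR S) NOR (Q NOR S))) NOR (((S NOR S) NOR (Q NOR Q)) NOR ((Q NOR S) NOR (Q NOR S))))) NOR ((((((S NOR S) NOR (Q NOR Q)) NOR ((S NOR S) NOR (Q NOR Q))) NOR (((Q NOR S) NOR (Q NOR S)) NOR ((Q NOR S) NOR (Q NOR S)))) NOR ((((S NOR S) NOR (Q NOR Q)) NOR ((S NOR S) NOR (Q NOR Q))) NOR (((Q NOR S) NOR (Q NOR S)) NOR ((Q NOR S) NOR (Q NOR S))))) NOR (((((S NOR S) NOR (Q NOR Q)) NOR ((S NOR S) NOR (Q NOR Q))) NOR (((Q NOR S) NOR (Q NOR S)) NOR ((Q NOR S) NOR (Q NOR S)))) NOR ((((S NOR S) NOR (Q NOR Q)) NOR ((S NOR S) NOR (Q NOR Q))) NOR (((Q NOR S) NOR (Q NOR S)) NOR ((Q NOR S) NOR (Q NOR S)))))))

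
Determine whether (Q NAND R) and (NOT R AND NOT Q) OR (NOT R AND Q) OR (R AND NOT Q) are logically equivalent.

Yes, they are equivalent — the two output columns agree on all 4 assignments:
R | Q | Expression 1 | Expression 2
-----------------------------------
0 | 0 | 1 | 1
0 | 1 | 1 | 1
1 | 0 | 1 | 1
1 | 1 | 0 | 0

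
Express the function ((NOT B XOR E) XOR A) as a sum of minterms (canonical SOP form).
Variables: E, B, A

Σm(0, 3, 5, 6) = (NOT E AND NOT B AND NOT A) OR (NOT E AND B AND A) OR (E AND NOT B AND A) OR (E AND B AND NOT A)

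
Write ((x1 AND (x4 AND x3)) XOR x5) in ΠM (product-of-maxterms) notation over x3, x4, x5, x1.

ΠM(0, 1, 4, 5, 8, 9, 12, 15) = (x3 OR x4 OR x5 OR x1) AND (x3 OR x4 OR x5 OR NOT x1) AND (x3 OR NOT x4 OR x5 OR x1) AND (x3 OR NOT x4 OR x5 OR NOT x1) AND (NOT x3 OR x4 OR x5 OR x1) AND (NOT x3 OR x4 OR x5 OR NOT x1) AND (NOT x3 OR NOT x4 OR x5 OR x1) AND (NOT x3 OR NOT x4 OR NOT x5 OR NOT x1)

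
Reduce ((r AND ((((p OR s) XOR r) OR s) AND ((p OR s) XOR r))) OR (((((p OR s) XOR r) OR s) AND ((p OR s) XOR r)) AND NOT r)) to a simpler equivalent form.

By distribution ((E AND v) OR (E AND NOT v) = E) then absorption (E AND (E OR v) = E):
= ((p OR s) XOR r)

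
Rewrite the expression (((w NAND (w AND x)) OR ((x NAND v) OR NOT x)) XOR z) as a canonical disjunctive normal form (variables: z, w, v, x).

(NOT z AND NOT w AND NOT v AND NOT x) OR (NOT z AND NOT w AND NOT v AND x) OR (NOT z AND NOT w AND v AND NOT x) OR (NOT z AND NOT w AND v AND x) OR (NOT z AND w AND NOT v AND NOT x) OR (NOT z AND w AND NOT v AND x) OR (NOT z AND w AND v AND NOT x) OR (z AND w AND v AND x)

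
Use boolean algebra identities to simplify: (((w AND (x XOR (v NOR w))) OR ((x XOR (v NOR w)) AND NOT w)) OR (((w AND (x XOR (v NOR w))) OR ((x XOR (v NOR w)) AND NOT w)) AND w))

By absorption (E OR (E AND v) = E) then distribution ((E AND v) OR (E AND NOT v) = E):
= (x XOR (v NOR w))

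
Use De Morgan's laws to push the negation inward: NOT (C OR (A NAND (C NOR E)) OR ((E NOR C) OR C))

NOT C AND NOT (A NAND (C NOR E)) AND NOT ((E NOR C) OR C)
De Morgan's: NOT(OR of terms) = AND of negations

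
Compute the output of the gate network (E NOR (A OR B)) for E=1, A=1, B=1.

Substituting: (1 NOR (1 OR 1))
= 0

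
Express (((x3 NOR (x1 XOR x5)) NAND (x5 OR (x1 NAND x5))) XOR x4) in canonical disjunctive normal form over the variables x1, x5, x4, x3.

(NOT x1 AND NOT x5 AND NOT x4 AND x3) OR (NOT x1 AND NOT x5 AND x4 AND NOT x3) OR (NOT x1 AND x5 AND NOT x4 AND NOT x3) OR (NOT x1 AND x5 AND NOT x4 AND x3) OR (x1 AND NOT x5 AND NOT x4 AND NOT x3) OR (x1 AND NOT x5 AND NOT x4 AND x3) OR (x1 AND x5 AND NOT x4 AND x3) OR (x1 AND x5 AND x4 AND NOT x3)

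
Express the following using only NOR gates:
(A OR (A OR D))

((A NOR ((A NOR D) NOR (A NOR D))) NOR (A NOR ((A NOR D) NOR (A NOR D))))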